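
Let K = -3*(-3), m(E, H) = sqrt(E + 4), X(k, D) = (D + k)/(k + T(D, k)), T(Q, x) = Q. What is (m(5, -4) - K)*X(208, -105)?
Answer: -6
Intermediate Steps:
X(k, D) = 1 (X(k, D) = (D + k)/(k + D) = (D + k)/(D + k) = 1)
m(E, H) = sqrt(4 + E)
K = 9
(m(5, -4) - K)*X(208, -105) = (sqrt(4 + 5) - 1*9)*1 = (sqrt(9) - 9)*1 = (3 - 9)*1 = -6*1 = -6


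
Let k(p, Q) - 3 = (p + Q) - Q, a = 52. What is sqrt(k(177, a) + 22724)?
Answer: 2*sqrt(5726) ≈ 151.34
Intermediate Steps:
k(p, Q) = 3 + p (k(p, Q) = 3 + ((p + Q) - Q) = 3 + ((Q + p) - Q) = 3 + p)
sqrt(k(177, a) + 22724) = sqrt((3 + 177) + 22724) = sqrt(180 + 22724) = sqrt(22904) = 2*sqrt(5726)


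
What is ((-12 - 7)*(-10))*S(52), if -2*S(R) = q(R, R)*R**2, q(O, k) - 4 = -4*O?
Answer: 52403520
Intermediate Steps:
q(O, k) = 4 - 4*O
S(R) = -R**2*(4 - 4*R)/2 (S(R) = -(4 - 4*R)*R**2/2 = -R**2*(4 - 4*R)/2)
((-12 - 7)*(-10))*S(52) = ((-12 - 7)*(-10))*(2*52**2*(-1 + 52)) = (-19*(-10))*(2*2704*51) = 190*275808 = 52403520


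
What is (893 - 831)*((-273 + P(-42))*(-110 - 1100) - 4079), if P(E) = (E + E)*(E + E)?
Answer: -509113558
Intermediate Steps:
P(E) = 4*E² (P(E) = (2*E)*(2*E) = 4*E²)
(893 - 831)*((-273 + P(-42))*(-110 - 1100) - 4079) = (893 - 831)*((-273 + 4*(-42)²)*(-110 - 1100) - 4079) = 62*((-273 + 4*1764)*(-1210) - 4079) = 62*((-273 + 7056)*(-1210) - 4079) = 62*(6783*(-1210) - 4079) = 62*(-8207430 - 4079) = 62*(-8211509) = -509113558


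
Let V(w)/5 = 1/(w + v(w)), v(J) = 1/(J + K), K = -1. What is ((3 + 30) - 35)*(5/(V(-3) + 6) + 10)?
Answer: -645/29 ≈ -22.241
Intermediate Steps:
v(J) = 1/(-1 + J) (v(J) = 1/(J - 1) = 1/(-1 + J))
V(w) = 5/(w + 1/(-1 + w))
((3 + 30) - 35)*(5/(V(-3) + 6) + 10) = ((3 + 30) - 35)*(5/(5*(-1 - 3)/(1 - 3*(-1 - 3)) + 6) + 10) = (33 - 35)*(5/(5*(-4)/(1 - 3*(-4)) + 6) + 10) = -2*(5/(5*(-4)/(1 + 12) + 6) + 10) = -2*(5/(5*(-4)/13 + 6) + 10) = -2*(5/(5*(1/13)*(-4) + 6) + 10) = -2*(5/(-20/13 + 6) + 10) = -2*(5/(58/13) + 10) = -2*((13/58)*5 + 10) = -2*(65/58 + 10) = -2*645/58 = -645/29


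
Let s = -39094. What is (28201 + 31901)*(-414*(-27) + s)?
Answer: -1677807432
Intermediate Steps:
(28201 + 31901)*(-414*(-27) + s) = (28201 + 31901)*(-414*(-27) - 39094) = 60102*(11178 - 39094) = 60102*(-27916) = -1677807432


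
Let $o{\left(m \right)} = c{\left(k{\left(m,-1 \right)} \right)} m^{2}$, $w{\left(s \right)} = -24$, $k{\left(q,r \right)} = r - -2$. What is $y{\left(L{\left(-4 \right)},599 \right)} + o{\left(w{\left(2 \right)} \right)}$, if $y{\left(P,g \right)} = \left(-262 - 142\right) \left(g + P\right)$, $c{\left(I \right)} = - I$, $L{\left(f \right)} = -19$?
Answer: $-234896$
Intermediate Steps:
$k{\left(q,r \right)} = 2 + r$ ($k{\left(q,r \right)} = r + 2 = 2 + r$)
$y{\left(P,g \right)} = - 404 P - 404 g$ ($y{\left(P,g \right)} = - 404 \left(P + g\right) = - 404 P - 404 g$)
$o{\left(m \right)} = - m^{2}$ ($o{\left(m \right)} = - (2 - 1) m^{2} = \left(-1\right) 1 m^{2} = - m^{2}$)
$y{\left(L{\left(-4 \right)},599 \right)} + o{\left(w{\left(2 \right)} \right)} = \left(\left(-404\right) \left(-19\right) - 241996\right) - \left(-24\right)^{2} = \left(7676 - 241996\right) - 576 = -234320 - 576 = -234896$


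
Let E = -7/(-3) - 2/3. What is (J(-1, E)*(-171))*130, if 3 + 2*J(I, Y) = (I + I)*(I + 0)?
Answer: 11115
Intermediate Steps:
E = 5/3 (E = -7*(-1/3) - 2*1/3 = 7/3 - 2/3 = 5/3 ≈ 1.6667)
J(I, Y) = -3/2 + I**2 (J(I, Y) = -3/2 + ((I + I)*(I + 0))/2 = -3/2 + ((2*I)*I)/2 = -3/2 + (2*I**2)/2 = -3/2 + I**2)
(J(-1, E)*(-171))*130 = ((-3/2 + (-1)**2)*(-171))*130 = ((-3/2 + 1)*(-171))*130 = -1/2*(-171)*130 = (171/2)*130 = 11115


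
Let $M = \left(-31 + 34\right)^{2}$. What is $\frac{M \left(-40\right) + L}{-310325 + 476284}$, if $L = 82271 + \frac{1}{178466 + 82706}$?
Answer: $\frac{21392859693}{43343843948} \approx 0.49356$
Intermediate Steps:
$M = 9$ ($M = 3^{2} = 9$)
$L = \frac{21486881613}{261172}$ ($L = 82271 + \frac{1}{261172} = \frac{21486881613}{261172} \approx 82271.0$)
$\frac{M \left(-40\right) + L}{-310325 + 476284} = \frac{9 \left(-40\right) + \frac{21486881613}{261172}}{-310325 + 476284} = \frac{-360 + \frac{21486881613}{261172}}{165959} = \frac{21392859693}{261172} \cdot \frac{1}{165959} = \frac{21392859693}{43343843948}$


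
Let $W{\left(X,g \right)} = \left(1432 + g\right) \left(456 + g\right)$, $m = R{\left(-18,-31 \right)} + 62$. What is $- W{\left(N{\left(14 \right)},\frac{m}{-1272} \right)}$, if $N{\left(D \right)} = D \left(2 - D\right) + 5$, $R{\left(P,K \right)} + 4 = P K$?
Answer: $- \frac{16485181897}{25281} \approx -6.5208 \cdot 10^{5}$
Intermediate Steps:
$R{\left(P,K \right)} = -4 + K P$ ($R{\left(P,K \right)} = -4 + P K = -4 + K P$)
$m = 616$ ($m = \left(-4 - -558\right) + 62 = \left(-4 + 558\right) + 62 = 554 + 62 = 616$)
$N{\left(D \right)} = 5 + D \left(2 - D\right)$
$W{\left(X,g \right)} = \left(456 + g\right) \left(1432 + g\right)$
$- W{\left(N{\left(14 \right)},\frac{m}{-1272} \right)} = - (652992 + \left(\frac{616}{-1272}\right)^{2} + 1888 \frac{616}{-1272}) = - (652992 + \left(616 \left(- \frac{1}{1272}\right)\right)^{2} + 1888 \cdot 616 \left(- \frac{1}{1272}\right)) = - (652992 + \left(- \frac{77}{159}\right)^{2} + 1888 \left(- \frac{77}{159}\right)) = - (652992 + \frac{5929}{25281} - \frac{145376}{159}) = \left(-1\right) \frac{16485181897}{25281} = - \frac{16485181897}{25281}$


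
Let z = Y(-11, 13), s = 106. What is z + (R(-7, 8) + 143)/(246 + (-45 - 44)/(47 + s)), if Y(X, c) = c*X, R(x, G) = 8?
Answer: -5346404/37549 ≈ -142.38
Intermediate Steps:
Y(X, c) = X*c
z = -143 (z = -11*13 = -143)
z + (R(-7, 8) + 143)/(246 + (-45 - 44)/(47 + s)) = -143 + (8 + 143)/(246 + (-45 - 44)/(47 + 106)) = -143 + 151/(246 - 89/153) = -143 + 151/(37549/153) = -143 + 151*(153/37549) = -143 + 23103/37549 = -5346404/37549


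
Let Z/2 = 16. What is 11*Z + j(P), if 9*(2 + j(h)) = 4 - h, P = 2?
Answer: 3152/9 ≈ 350.22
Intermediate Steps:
Z = 32 (Z = 2*16 = 32)
j(h) = -14/9 - h/9 (j(h) = -2 + (4 - h)/9 = -2 + (4/9 - h/9) = -14/9 - h/9)
11*Z + j(P) = 11*32 + (-14/9 - ⅑*2) = 352 + (-14/9 - 2/9) = 352 - 16/9 = 3152/9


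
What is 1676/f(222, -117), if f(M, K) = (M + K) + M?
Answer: 1676/327 ≈ 5.1254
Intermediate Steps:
f(M, K) = K + 2*M (f(M, K) = (K + M) + M = K + 2*M)
1676/f(222, -117) = 1676/(-117 + 2*222) = 1676/(-117 + 444) = 1676/327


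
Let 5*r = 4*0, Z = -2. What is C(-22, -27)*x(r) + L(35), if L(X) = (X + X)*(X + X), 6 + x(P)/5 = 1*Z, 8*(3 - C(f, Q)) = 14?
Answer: 4850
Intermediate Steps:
C(f, Q) = 5/4 (C(f, Q) = 3 - ⅛*14 = 3 - 7/4 = 5/4)
r = 0 (r = (4*0)/5 = (⅕)*0 = 0)
x(P) = -40 (x(P) = -30 + 5*(1*(-2)) = -30 + 5*(-2) = -30 - 10 = -40)
L(X) = 4*X² (L(X) = (2*X)*(2*X) = 4*X²)
C(-22, -27)*x(r) + L(35) = (5/4)*(-40) + 4*35² = -50 + 4*1225 = -50 + 4900 = 4850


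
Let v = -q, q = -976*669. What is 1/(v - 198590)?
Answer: 1/454354 ≈ 2.2009e-6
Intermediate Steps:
q = -652944
v = 652944 (v = -1*(-652944) = 652944)
1/(v - 198590) = 1/(652944 - 198590) = 1/454354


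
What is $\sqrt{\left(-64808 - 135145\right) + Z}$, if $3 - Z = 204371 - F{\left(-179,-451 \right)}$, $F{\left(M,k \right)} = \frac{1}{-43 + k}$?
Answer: $\frac{5 i \sqrt{3946755202}}{494} \approx 635.86 i$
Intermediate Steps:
$Z = - \frac{100957793}{494}$ ($Z = 3 - \left(204371 - \frac{1}{-43 - 451}\right) = 3 - \left(204371 - \frac{1}{-494}\right) = 3 - \left(204371 - - \frac{1}{494}\right) = 3 - \left(204371 + \frac{1}{494}\right) = 3 - \frac{100959275}{494} = - \frac{100957793}{494} \approx -2.0437 \cdot 10^{5}$)
$\sqrt{\left(-64808 - 135145\right) + Z} = \sqrt{\left(-64808 - 135145\right) - \frac{100957793}{494}} = \sqrt{-199953 - \frac{100957793}{494}} = \sqrt{- \frac{199734575}{494}} = \frac{5 i \sqrt{3946755202}}{494}$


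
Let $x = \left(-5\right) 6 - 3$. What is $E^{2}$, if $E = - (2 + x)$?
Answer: $961$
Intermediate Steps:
$x = -33$ ($x = -30 - 3 = -33$)
$E = 31$ ($E = - (2 - 33) = \left(-1\right) \left(-31\right) = 31$)
$E^{2} = 31^{2} = 961$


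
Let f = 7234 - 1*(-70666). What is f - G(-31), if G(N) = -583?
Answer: 78483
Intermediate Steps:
f = 77900 (f = 7234 + 70666 = 77900)
f - G(-31) = 77900 - 1*(-583) = 77900 + 583 = 78483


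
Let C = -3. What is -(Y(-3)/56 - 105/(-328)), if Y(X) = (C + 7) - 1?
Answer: -429/1148 ≈ -0.37369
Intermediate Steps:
Y(X) = 3 (Y(X) = (-3 + 7) - 1 = 4 - 1 = 3)
-(Y(-3)/56 - 105/(-328)) = -(3/56 - 105/(-328)) = -(3*(1/56) - 105*(-1/328)) = -(3/56 + 105/328) = -1*429/1148 = -429/1148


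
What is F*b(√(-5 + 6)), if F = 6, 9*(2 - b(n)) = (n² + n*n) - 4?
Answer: 40/3 ≈ 13.333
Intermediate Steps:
b(n) = 22/9 - 2*n²/9 (b(n) = 2 - ((n² + n*n) - 4)/9 = 2 - ((n² + n²) - 4)/9 = 2 - (2*n² - 4)/9 = 2 - (-4 + 2*n²)/9 = 2 + (4/9 - 2*n²/9) = 22/9 - 2*n²/9)
F*b(√(-5 + 6)) = 6*(22/9 - 2*(√(-5 + 6))²/9) = 6*(22/9 - 2*(√1)²/9) = 6*(22/9 - 2/9*1²) = 6*(22/9 - 2/9*1) = 6*(22/9 - 2/9) = 6*(20/9) = 40/3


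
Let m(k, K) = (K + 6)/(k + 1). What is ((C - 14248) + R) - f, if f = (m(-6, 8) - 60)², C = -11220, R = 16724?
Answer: -317196/25 ≈ -12688.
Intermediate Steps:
m(k, K) = (6 + K)/(1 + k)
f = 98596/25 (f = ((6 + 8)/(1 - 6) - 60)² = (14/(-5) - 60)² = (-⅕*14 - 60)² = (-14/5 - 60)² = (-314/5)² = 98596/25 ≈ 3943.8)
((C - 14248) + R) - f = ((-11220 - 14248) + 16724) - 1*98596/25 = (-25468 + 16724) - 98596/25 = -8744 - 98596/25 = -317196/25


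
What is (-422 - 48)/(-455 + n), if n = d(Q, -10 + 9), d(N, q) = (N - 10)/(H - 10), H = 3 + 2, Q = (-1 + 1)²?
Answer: 470/453 ≈ 1.0375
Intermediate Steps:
Q = 0 (Q = 0² = 0)
H = 5
d(N, q) = 2 - N/5 (d(N, q) = (N - 10)/(5 - 10) = (-10 + N)/(-5) = (-10 + N)*(-⅕) = 2 - N/5)
n = 2 (n = 2 - ⅕*0 = 2 + 0 = 2)
(-422 - 48)/(-455 + n) = (-422 - 48)/(-455 + 2) = -470/(-453) = -470*(-1/453) = 470/453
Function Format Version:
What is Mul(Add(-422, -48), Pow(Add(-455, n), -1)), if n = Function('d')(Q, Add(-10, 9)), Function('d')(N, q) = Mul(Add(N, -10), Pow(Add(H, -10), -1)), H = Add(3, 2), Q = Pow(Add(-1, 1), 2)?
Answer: Rational(470, 453) ≈ 1.0375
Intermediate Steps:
Q = 0 (Q = Pow(0, 2) = 0)
H = 5
Function('d')(N, q) = Add(2, Mul(Rational(-1, 5), N)) (Function('d')(N, q) = Mul(Add(N, -10), Pow(Add(5, -10), -1)) = Mul(Add(-10, N), Pow(-5, -1)) = Mul(Add(-10, N), Rational(-1, 5)) = Add(2, Mul(Rational(-1, 5), N)))
n = 2 (n = Add(2, Mul(Rational(-1, 5), 0)) = Add(2, 0) = 2)
Mul(Add(-422, -48), Pow(Add(-455, n), -1)) = Mul(Add(-422, -48), Pow(Add(-455, 2), -1)) = Mul(-470, Pow(-453, -1)) = Mul(-470, Rational(-1, 453)) = Rational(470, 453)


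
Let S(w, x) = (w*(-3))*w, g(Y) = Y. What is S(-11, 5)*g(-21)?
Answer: 7623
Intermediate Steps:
S(w, x) = -3*w**2 (S(w, x) = (-3*w)*w = -3*w**2)
S(-11, 5)*g(-21) = -3*(-11)**2*(-21) = -3*121*(-21) = -363*(-21) = 7623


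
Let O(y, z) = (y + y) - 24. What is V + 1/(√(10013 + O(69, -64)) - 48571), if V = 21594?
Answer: 50943094502345/2359131914 - √10127/2359131914 ≈ 21594.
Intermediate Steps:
O(y, z) = -24 + 2*y (O(y, z) = 2*y - 24 = -24 + 2*y)
V + 1/(√(10013 + O(69, -64)) - 48571) = 21594 + 1/(√(10013 + (-24 + 2*69)) - 48571) = 21594 + 1/(√(10013 + (-24 + 138)) - 48571) = 21594 + 1/(√(10013 + 114) - 48571) = 21594 + 1/(√10127 - 48571) = 21594 + 1/(-48571 + √10127)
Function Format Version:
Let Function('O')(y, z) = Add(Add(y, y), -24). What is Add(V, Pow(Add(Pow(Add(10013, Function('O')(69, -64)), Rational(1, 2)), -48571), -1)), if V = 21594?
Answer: Add(Rational(50943094502345, 2359131914), Mul(Rational(-1, 2359131914), Pow(10127, Rational(1, 2)))) ≈ 21594.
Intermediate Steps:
Function('O')(y, z) = Add(-24, Mul(2, y)) (Function('O')(y, z) = Add(Mul(2, y), -24) = Add(-24, Mul(2, y)))
Add(V, Pow(Add(Pow(Add(10013, Function('O')(69, -64)), Rational(1, 2)), -48571), -1)) = Add(21594, Pow(Add(Pow(Add(10013, Add(-24, Mul(2, 69))), Rational(1, 2)), -48571), -1)) = Add(21594, Pow(Add(Pow(Add(10013, Add(-24, 138)), Rational(1, 2)), -48571), -1)) = Add(21594, Pow(Add(Pow(Add(10013, 114), Rational(1, 2)), -48571), -1)) = Add(21594, Pow(Add(Pow(10127, Rational(1, 2)), -48571), -1)) = Add(21594, Pow(Add(-48571, Pow(10127, Rational(1, 2))), -1))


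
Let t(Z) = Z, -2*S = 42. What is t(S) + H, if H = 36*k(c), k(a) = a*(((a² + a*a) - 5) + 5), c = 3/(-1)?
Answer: -1965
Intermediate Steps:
S = -21 (S = -½*42 = -21)
c = -3 (c = 3*(-1) = -3)
k(a) = 2*a³ (k(a) = a*(((a² + a²) - 5) + 5) = a*((2*a² - 5) + 5) = a*((-5 + 2*a²) + 5) = a*(2*a²) = 2*a³)
H = -1944 (H = 36*(2*(-3)³) = 36*(2*(-27)) = 36*(-54) = -1944)
t(S) + H = -21 - 1944 = -1965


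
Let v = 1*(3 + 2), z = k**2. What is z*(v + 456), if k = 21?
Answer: 203301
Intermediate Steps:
z = 441 (z = 21**2 = 441)
v = 5 (v = 1*5 = 5)
z*(v + 456) = 441*(5 + 456) = 441*461 = 203301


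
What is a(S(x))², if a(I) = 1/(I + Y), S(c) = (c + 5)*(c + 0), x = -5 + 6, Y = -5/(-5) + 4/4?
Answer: 1/64 ≈ 0.015625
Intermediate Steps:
Y = 2 (Y = -5*(-⅕) + 4*(¼) = 1 + 1 = 2)
x = 1
S(c) = c*(5 + c) (S(c) = (5 + c)*c = c*(5 + c))
a(I) = 1/(2 + I) (a(I) = 1/(I + 2) = 1/(2 + I))
a(S(x))² = (1/(2 + 1*(5 + 1)))² = (1/(2 + 1*6))² = (1/(2 + 6))² = (1/8)² = (⅛)² = 1/64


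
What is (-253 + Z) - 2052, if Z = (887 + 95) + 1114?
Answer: -209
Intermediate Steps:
Z = 2096 (Z = 982 + 1114 = 2096)
(-253 + Z) - 2052 = (-253 + 2096) - 2052 = 1843 - 2052 = -209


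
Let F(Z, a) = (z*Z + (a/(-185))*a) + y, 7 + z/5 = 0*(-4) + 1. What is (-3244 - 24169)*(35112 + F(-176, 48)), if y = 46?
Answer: -205014315838/185 ≈ -1.1082e+9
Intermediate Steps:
z = -30 (z = -35 + 5*(0*(-4) + 1) = -35 + 5*(0 + 1) = -35 + 5*1 = -35 + 5 = -30)
F(Z, a) = 46 - 30*Z - a**2/185 (F(Z, a) = (-30*Z + (a/(-185))*a) + 46 = (-30*Z + (a*(-1/185))*a) + 46 = (-30*Z + (-a/185)*a) + 46 = (-30*Z - a**2/185) + 46 = 46 - 30*Z - a**2/185)
(-3244 - 24169)*(35112 + F(-176, 48)) = (-3244 - 24169)*(35112 + (46 - 30*(-176) - 1/185*48**2)) = -27413*(35112 + (46 + 5280 - 1/185*2304)) = -27413*(35112 + (46 + 5280 - 2304/185)) = -27413*(35112 + 983006/185) = -27413*7478726/185 = -205014315838/185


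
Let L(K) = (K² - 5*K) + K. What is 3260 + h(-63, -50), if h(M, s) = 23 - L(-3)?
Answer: 3262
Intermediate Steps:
L(K) = K² - 4*K
h(M, s) = 2 (h(M, s) = 23 - (-3)*(-4 - 3) = 23 - (-3)*(-7) = 23 - 1*21 = 23 - 21 = 2)
3260 + h(-63, -50) = 3260 + 2 = 3262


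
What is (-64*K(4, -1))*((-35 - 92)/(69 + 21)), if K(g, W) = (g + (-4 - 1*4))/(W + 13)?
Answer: -4064/135 ≈ -30.104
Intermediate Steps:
K(g, W) = (-8 + g)/(13 + W) (K(g, W) = (g + (-4 - 4))/(13 + W) = (g - 8)/(13 + W) = (-8 + g)/(13 + W))
(-64*K(4, -1))*((-35 - 92)/(69 + 21)) = (-64*(-8 + 4)/(13 - 1))*((-35 - 92)/(69 + 21)) = (-64*(-4)/12)*(-127/90) = (-16*(-4)/3)*(-127*1/90) = -64*(-⅓)*(-127/90) = (64/3)*(-127/90) = -4064/135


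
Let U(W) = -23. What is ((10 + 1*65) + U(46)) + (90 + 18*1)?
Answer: 160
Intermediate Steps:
((10 + 1*65) + U(46)) + (90 + 18*1) = ((10 + 1*65) - 23) + (90 + 18*1) = ((10 + 65) - 23) + (90 + 18) = (75 - 23) + 108 = 52 + 108 = 160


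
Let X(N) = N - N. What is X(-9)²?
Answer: 0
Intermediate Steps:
X(N) = 0
X(-9)² = 0² = 0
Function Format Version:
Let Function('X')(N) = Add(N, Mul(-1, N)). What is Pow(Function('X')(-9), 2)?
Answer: 0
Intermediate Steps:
Function('X')(N) = 0
Pow(Function('X')(-9), 2) = Pow(0, 2) = 0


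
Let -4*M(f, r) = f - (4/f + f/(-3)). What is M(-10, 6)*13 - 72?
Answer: -899/30 ≈ -29.967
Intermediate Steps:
M(f, r) = 1/f - f/3 (M(f, r) = -(f - (4/f + f/(-3)))/4 = -(f - (4/f + f*(-⅓)))/4 = -(f - (4/f - f/3))/4 = -(f + (-4/f + f/3))/4 = -(-4/f + 4*f/3)/4 = 1/f - f/3)
M(-10, 6)*13 - 72 = (1/(-10) - ⅓*(-10))*13 - 72 = (-⅒ + 10/3)*13 - 72 = (97/30)*13 - 72 = 1261/30 - 72 = -899/30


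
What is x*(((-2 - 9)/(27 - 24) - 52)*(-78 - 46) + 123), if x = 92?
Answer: 1939084/3 ≈ 6.4636e+5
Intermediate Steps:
x*(((-2 - 9)/(27 - 24) - 52)*(-78 - 46) + 123) = 92*(((-2 - 9)/(27 - 24) - 52)*(-78 - 46) + 123) = 92*((-11/3 - 52)*(-124) + 123) = 92*(-167/3*(-124) + 123) = 92*(20708/3 + 123) = 92*(21077/3) = 1939084/3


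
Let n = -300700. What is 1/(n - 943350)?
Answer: -1/1244050 ≈ -8.0383e-7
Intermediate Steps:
1/(n - 943350) = 1/(-300700 - 943350) = 1/(-1244050) = -1/1244050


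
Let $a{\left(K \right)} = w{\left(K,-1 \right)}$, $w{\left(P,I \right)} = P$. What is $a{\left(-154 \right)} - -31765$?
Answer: $31611$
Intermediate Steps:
$a{\left(K \right)} = K$
$a{\left(-154 \right)} - -31765 = -154 - -31765 = -154 + 31765 = 31611$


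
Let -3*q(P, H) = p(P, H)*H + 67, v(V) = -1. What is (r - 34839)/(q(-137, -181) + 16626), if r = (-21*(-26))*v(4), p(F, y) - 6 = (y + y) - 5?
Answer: 21231/3106 ≈ 6.8355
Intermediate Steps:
p(F, y) = 1 + 2*y (p(F, y) = 6 + ((y + y) - 5) = 6 + (2*y - 5) = 6 + (-5 + 2*y) = 1 + 2*y)
q(P, H) = -67/3 - H*(1 + 2*H)/3 (q(P, H) = -((1 + 2*H)*H + 67)/3 = -(H*(1 + 2*H) + 67)/3 = -(67 + H*(1 + 2*H))/3 = -67/3 - H*(1 + 2*H)/3)
r = -546 (r = -21*(-26)*(-1) = 546*(-1) = -546)
(r - 34839)/(q(-137, -181) + 16626) = (-546 - 34839)/((-67/3 - ⅓*(-181)*(1 + 2*(-181))) + 16626) = -35385/((-67/3 - ⅓*(-181)*(1 - 362)) + 16626) = -35385/((-67/3 - ⅓*(-181)*(-361)) + 16626) = -35385/((-67/3 - 65341/3) + 16626) = -35385/(-65408/3 + 16626) = -35385/(-15530/3) = -35385*(-3/15530) = 21231/3106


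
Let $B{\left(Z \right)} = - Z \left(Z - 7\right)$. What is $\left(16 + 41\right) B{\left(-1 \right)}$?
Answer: $-456$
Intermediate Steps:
$B{\left(Z \right)} = - Z \left(-7 + Z\right)$
$\left(16 + 41\right) B{\left(-1 \right)} = \left(16 + 41\right) \left(- (7 - -1)\right) = 57 \left(- (7 + 1)\right) = 57 \left(\left(-1\right) 8\right) = 57 \left(-8\right) = -456$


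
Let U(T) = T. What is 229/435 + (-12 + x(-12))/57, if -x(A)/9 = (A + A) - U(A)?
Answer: 18271/8265 ≈ 2.2106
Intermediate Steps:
x(A) = -9*A (x(A) = -9*((A + A) - A) = -9*(2*A - A) = -9*A)
229/435 + (-12 + x(-12))/57 = 229/435 + (-12 - 9*(-12))/57 = 229*(1/435) + (-12 + 108)*(1/57) = 229/435 + 96*(1/57) = 229/435 + 32/19 = 18271/8265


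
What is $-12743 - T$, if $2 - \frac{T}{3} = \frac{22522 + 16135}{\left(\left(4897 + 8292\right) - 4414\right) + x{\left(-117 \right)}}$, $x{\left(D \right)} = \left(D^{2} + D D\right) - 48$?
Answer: $- \frac{5289502}{415} \approx -12746.0$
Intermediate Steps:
$x{\left(D \right)} = -48 + 2 D^{2}$ ($x{\left(D \right)} = \left(D^{2} + D^{2}\right) - 48 = 2 D^{2} - 48 = -48 + 2 D^{2}$)
$T = \frac{1157}{415}$ ($T = 6 - 3 \frac{22522 + 16135}{\left(\left(4897 + 8292\right) - 4414\right) - \left(48 - 2 \left(-117\right)^{2}\right)} = 6 - 3 \frac{38657}{\left(13189 - 4414\right) + \left(-48 + 2 \cdot 13689\right)} = 6 - 3 \frac{38657}{8775 + \left(-48 + 27378\right)} = 6 - 3 \frac{38657}{8775 + 27330} = 6 - 3 \cdot \frac{38657}{36105} = 6 - 3 \cdot 38657 \cdot \frac{1}{36105} = 6 - \frac{1333}{415} = \frac{1157}{415} \approx 2.788$)
$-12743 - T = -12743 - \frac{1157}{415} = - \frac{5289502}{415}$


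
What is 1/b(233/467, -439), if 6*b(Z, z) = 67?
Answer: 6/67 ≈ 0.089552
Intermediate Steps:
b(Z, z) = 67/6 (b(Z, z) = (⅙)*67 = 67/6)
1/b(233/467, -439) = 1/(67/6) = 6/67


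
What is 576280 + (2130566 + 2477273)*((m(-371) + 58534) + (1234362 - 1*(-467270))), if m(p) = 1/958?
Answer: 7769918513224571/958 ≈ 8.1106e+12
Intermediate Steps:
m(p) = 1/958
576280 + (2130566 + 2477273)*((m(-371) + 58534) + (1234362 - 1*(-467270))) = 576280 + (2130566 + 2477273)*((1/958 + 58534) + (1234362 - 1*(-467270))) = 576280 + 4607839*(56075573/958 + (1234362 + 467270)) = 576280 + 4607839*(56075573/958 + 1701632) = 576280 + 4607839*(1686239029/958) = 576280 + 7769917961148331/958 = 7769918513224571/958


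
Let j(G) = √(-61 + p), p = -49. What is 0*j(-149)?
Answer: 0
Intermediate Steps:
j(G) = I*√110 (j(G) = √(-61 - 49) = √(-110) = I*√110)
0*j(-149) = 0*(I*√110) = 0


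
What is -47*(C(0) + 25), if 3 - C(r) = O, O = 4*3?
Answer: -752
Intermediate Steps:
O = 12
C(r) = -9 (C(r) = 3 - 1*12 = 3 - 12 = -9)
-47*(C(0) + 25) = -47*(-9 + 25) = -47*16 = -752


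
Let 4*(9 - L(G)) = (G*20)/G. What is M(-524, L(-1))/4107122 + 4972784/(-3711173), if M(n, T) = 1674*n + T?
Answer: -11839583805202/7621120137053 ≈ -1.5535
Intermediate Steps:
L(G) = 4 (L(G) = 9 - G*20/(4*G) = 9 - 20*G/(4*G) = 9 - 1/4*20 = 9 - 5 = 4)
M(n, T) = T + 1674*n
M(-524, L(-1))/4107122 + 4972784/(-3711173) = (4 + 1674*(-524))/4107122 + 4972784/(-3711173) = (4 - 877176)*(1/4107122) + 4972784*(-1/3711173) = -877172*1/4107122 - 4972784/3711173 = -438586/2053561 - 4972784/3711173 = -11839583805202/7621120137053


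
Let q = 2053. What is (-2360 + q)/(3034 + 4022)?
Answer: -307/7056 ≈ -0.043509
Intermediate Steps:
(-2360 + q)/(3034 + 4022) = (-2360 + 2053)/(3034 + 4022) = -307/7056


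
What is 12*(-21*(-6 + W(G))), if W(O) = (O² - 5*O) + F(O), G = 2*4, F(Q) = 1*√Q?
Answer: -4536 - 504*√2 ≈ -5248.8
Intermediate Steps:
F(Q) = √Q
G = 8
W(O) = √O + O² - 5*O (W(O) = (O² - 5*O) + √O = √O + O² - 5*O)
12*(-21*(-6 + W(G))) = 12*(-21*(-6 + (√8 + 8² - 5*8))) = 12*(-21*(-6 + (2*√2 + 64 - 40))) = 12*(-21*(-6 + (24 + 2*√2))) = 12*(-21*(18 + 2*√2)) = 12*(-378 - 42*√2) = -4536 - 504*√2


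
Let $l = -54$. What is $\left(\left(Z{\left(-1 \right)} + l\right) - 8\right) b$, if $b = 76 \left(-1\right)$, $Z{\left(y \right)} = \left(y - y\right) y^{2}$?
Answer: $4712$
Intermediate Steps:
$Z{\left(y \right)} = 0$ ($Z{\left(y \right)} = 0 y^{2} = 0$)
$b = -76$
$\left(\left(Z{\left(-1 \right)} + l\right) - 8\right) b = \left(\left(0 - 54\right) - 8\right) \left(-76\right) = \left(-54 - 8\right) \left(-76\right) = \left(-62\right) \left(-76\right) = 4712$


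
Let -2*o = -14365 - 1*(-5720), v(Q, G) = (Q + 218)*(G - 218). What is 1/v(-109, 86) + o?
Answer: 62192129/14388 ≈ 4322.5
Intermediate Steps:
v(Q, G) = (-218 + G)*(218 + Q) (v(Q, G) = (218 + Q)*(-218 + G) = (-218 + G)*(218 + Q))
o = 8645/2 (o = -(-14365 - 1*(-5720))/2 = -(-14365 + 5720)/2 = -1/2*(-8645) = 8645/2 ≈ 4322.5)
1/v(-109, 86) + o = 1/(-47524 - 218*(-109) + 218*86 + 86*(-109)) + 8645/2 = 1/(-47524 + 23762 + 18748 - 9374) + 8645/2 = 1/(-14388) + 8645/2 = -1/14388 + 8645/2 = 62192129/14388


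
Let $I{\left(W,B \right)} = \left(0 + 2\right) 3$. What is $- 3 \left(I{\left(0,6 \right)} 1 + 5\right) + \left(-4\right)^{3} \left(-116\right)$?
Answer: $7391$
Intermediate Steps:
$I{\left(W,B \right)} = 6$ ($I{\left(W,B \right)} = 2 \cdot 3 = 6$)
$- 3 \left(I{\left(0,6 \right)} 1 + 5\right) + \left(-4\right)^{3} \left(-116\right) = - 3 \left(6 \cdot 1 + 5\right) + \left(-4\right)^{3} \left(-116\right) = - 3 \left(6 + 5\right) - -7424 = \left(-3\right) 11 + 7424 = -33 + 7424 = 7391$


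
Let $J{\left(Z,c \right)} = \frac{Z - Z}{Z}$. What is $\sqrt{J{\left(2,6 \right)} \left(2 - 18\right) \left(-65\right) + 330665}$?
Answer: $\sqrt{330665} \approx 575.04$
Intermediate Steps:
$J{\left(Z,c \right)} = 0$ ($J{\left(Z,c \right)} = \frac{0}{Z} = 0$)
$\sqrt{J{\left(2,6 \right)} \left(2 - 18\right) \left(-65\right) + 330665} = \sqrt{0 \left(2 - 18\right) \left(-65\right) + 330665} = \sqrt{0 \left(-16\right) \left(-65\right) + 330665} = \sqrt{0 \left(-65\right) + 330665} = \sqrt{0 + 330665} = \sqrt{330665}$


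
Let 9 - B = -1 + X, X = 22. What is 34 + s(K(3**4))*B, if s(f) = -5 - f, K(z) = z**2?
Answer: 78826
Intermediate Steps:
B = -12 (B = 9 - (-1 + 22) = 9 - 1*21 = 9 - 21 = -12)
34 + s(K(3**4))*B = 34 + (-5 - (3**4)**2)*(-12) = 34 + (-5 - 1*81**2)*(-12) = 34 + (-5 - 1*6561)*(-12) = 34 + (-5 - 6561)*(-12) = 34 - 6566*(-12) = 34 + 78792 = 78826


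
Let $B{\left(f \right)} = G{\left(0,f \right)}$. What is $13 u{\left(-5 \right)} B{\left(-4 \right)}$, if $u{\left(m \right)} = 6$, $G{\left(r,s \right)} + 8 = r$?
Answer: $-624$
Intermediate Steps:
$G{\left(r,s \right)} = -8 + r$
$B{\left(f \right)} = -8$ ($B{\left(f \right)} = -8 + 0 = -8$)
$13 u{\left(-5 \right)} B{\left(-4 \right)} = 13 \cdot 6 \left(-8\right) = 78 \left(-8\right) = -624$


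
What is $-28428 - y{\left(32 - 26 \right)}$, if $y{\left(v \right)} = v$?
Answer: $-28434$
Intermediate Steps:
$-28428 - y{\left(32 - 26 \right)} = -28428 - \left(32 - 26\right) = -28428 - 6 = -28434$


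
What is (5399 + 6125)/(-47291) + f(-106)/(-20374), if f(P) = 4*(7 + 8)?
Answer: -118813718/481753417 ≈ -0.24663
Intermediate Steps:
f(P) = 60 (f(P) = 4*15 = 60)
(5399 + 6125)/(-47291) + f(-106)/(-20374) = (5399 + 6125)/(-47291) + 60/(-20374) = 11524*(-1/47291) + 60*(-1/20374) = -11524/47291 - 30/10187 = -118813718/481753417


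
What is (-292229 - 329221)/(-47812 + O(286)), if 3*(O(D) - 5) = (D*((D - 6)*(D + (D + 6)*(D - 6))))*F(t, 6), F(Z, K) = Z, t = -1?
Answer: 1864350/6570387101 ≈ 0.00028375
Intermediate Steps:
O(D) = 5 - D*(-6 + D)*(D + (-6 + D)*(6 + D))/3 (O(D) = 5 + ((D*((D - 6)*(D + (D + 6)*(D - 6))))*(-1))/3 = 5 + ((D*((-6 + D)*(D + (6 + D)*(-6 + D))))*(-1))/3 = 5 + ((D*((-6 + D)*(D + (-6 + D)*(6 + D))))*(-1))/3 = 5 + ((D*(-6 + D)*(D + (-6 + D)*(6 + D)))*(-1))/3 = 5 + (-D*(-6 + D)*(D + (-6 + D)*(6 + D)))/3 = 5 - D*(-6 + D)*(D + (-6 + D)*(6 + D))/3)
(-292229 - 329221)/(-47812 + O(286)) = (-292229 - 329221)/(-47812 + (5 - 72*286 + 14*286² - ⅓*286⁴ + (5/3)*286³)) = -621450/(-47812 + (5 - 20592 + 14*81796 - ⅓*6690585616 + (5/3)*23393656)) = -621450/(-47812 + (5 - 20592 + 1145144 - 6690585616/3 + 116968280/3)) = -621450/(-47812 - 6570243665/3) = -621450/(-6570387101/3) = -621450*(-3/6570387101) = 1864350/6570387101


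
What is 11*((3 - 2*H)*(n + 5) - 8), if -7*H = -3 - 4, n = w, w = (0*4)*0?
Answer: -33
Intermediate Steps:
w = 0 (w = 0*0 = 0)
n = 0
H = 1 (H = -(-3 - 4)/7 = -⅐*(-7) = 1)
11*((3 - 2*H)*(n + 5) - 8) = 11*((3 - 2*1)*(0 + 5) - 8) = 11*((3 - 2)*5 - 8) = 11*(1*5 - 8) = 11*(5 - 8) = 11*(-3) = -33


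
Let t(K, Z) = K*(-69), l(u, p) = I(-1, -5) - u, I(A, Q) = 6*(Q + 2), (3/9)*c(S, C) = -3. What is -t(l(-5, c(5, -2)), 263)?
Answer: -897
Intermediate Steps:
c(S, C) = -9 (c(S, C) = 3*(-3) = -9)
I(A, Q) = 12 + 6*Q (I(A, Q) = 6*(2 + Q) = 12 + 6*Q)
l(u, p) = -18 - u (l(u, p) = (12 + 6*(-5)) - u = (12 - 30) - u = -18 - u)
t(K, Z) = -69*K
-t(l(-5, c(5, -2)), 263) = -(-69)*(-18 - 1*(-5)) = -(-69)*(-18 + 5) = -(-69)*(-13) = -1*897 = -897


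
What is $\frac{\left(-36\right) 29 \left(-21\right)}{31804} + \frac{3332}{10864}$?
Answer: $\frac{3072797}{3084988} \approx 0.99605$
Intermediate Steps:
$\frac{\left(-36\right) 29 \left(-21\right)}{31804} + \frac{3332}{10864} = \left(-1044\right) \left(-21\right) \frac{1}{31804} + 3332 \cdot \frac{1}{10864} = 21924 \cdot \frac{1}{31804} + \frac{119}{388} = \frac{5481}{7951} + \frac{119}{388} = \frac{3072797}{3084988}$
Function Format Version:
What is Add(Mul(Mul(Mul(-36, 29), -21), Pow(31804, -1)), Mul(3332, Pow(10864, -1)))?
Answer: Rational(3072797, 3084988) ≈ 0.99605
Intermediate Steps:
Add(Mul(Mul(Mul(-36, 29), -21), Pow(31804, -1)), Mul(3332, Pow(10864, -1))) = Add(Mul(Mul(-1044, -21), Rational(1, 31804)), Mul(3332, Rational(1, 10864))) = Add(Mul(21924, Rational(1, 31804)), Rational(119, 388)) = Add(Rational(5481, 7951), Rational(119, 388)) = Rational(3072797, 3084988)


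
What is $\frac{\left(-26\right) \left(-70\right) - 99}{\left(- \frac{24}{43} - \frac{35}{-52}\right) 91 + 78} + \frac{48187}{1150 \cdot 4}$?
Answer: $\frac{418964081}{13997800} \approx 29.931$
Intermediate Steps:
$\frac{\left(-26\right) \left(-70\right) - 99}{\left(- \frac{24}{43} - \frac{35}{-52}\right) 91 + 78} + \frac{48187}{1150 \cdot 4} = \frac{1820 - 99}{\left(\left(-24\right) \frac{1}{43} - - \frac{35}{52}\right) 91 + 78} + \frac{48187}{4600} = \frac{1721}{\left(- \frac{24}{43} + \frac{35}{52}\right) 91 + 78} + 48187 \cdot \frac{1}{4600} = \frac{1721}{\frac{257}{2236} \cdot 91 + 78} + \frac{48187}{4600} = \frac{1721}{\frac{1799}{172} + 78} + \frac{48187}{4600} = \frac{1721}{\frac{15215}{172}} + \frac{48187}{4600} = 1721 \cdot \frac{172}{15215} + \frac{48187}{4600} = \frac{296012}{15215} + \frac{48187}{4600} = \frac{418964081}{13997800}$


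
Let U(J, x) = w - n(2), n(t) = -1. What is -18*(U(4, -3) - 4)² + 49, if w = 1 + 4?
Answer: -23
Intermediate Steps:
w = 5
U(J, x) = 6 (U(J, x) = 5 - 1*(-1) = 5 + 1 = 6)
-18*(U(4, -3) - 4)² + 49 = -18*(6 - 4)² + 49 = -18*2² + 49 = -18*4 + 49 = -72 + 49 = -23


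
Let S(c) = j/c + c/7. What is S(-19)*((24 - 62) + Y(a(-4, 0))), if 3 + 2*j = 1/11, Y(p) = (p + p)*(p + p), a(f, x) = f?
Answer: -100334/1463 ≈ -68.581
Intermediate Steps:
Y(p) = 4*p² (Y(p) = (2*p)*(2*p) = 4*p²)
j = -16/11 (j = -3/2 + (½)/11 = -3/2 + (½)*(1/11) = -3/2 + 1/22 = -16/11 ≈ -1.4545)
S(c) = -16/(11*c) + c/7
S(-19)*((24 - 62) + Y(a(-4, 0))) = (-16/11/(-19) + (⅐)*(-19))*((24 - 62) + 4*(-4)²) = (-16/11*(-1/19) - 19/7)*(-38 + 4*16) = (16/209 - 19/7)*(-38 + 64) = -3859/1463*26 = -100334/1463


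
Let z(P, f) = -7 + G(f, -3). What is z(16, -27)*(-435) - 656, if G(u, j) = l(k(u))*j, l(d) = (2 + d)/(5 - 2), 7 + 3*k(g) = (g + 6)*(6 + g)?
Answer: 66189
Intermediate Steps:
k(g) = -7/3 + (6 + g)²/3 (k(g) = -7/3 + ((g + 6)*(6 + g))/3 = -7/3 + ((6 + g)*(6 + g))/3 = -7/3 + (6 + g)²/3)
l(d) = ⅔ + d/3 (l(d) = (2 + d)/3 = (2 + d)*(⅓) = ⅔ + d/3)
G(u, j) = j*(-⅑ + (6 + u)²/9) (G(u, j) = (⅔ + (-7/3 + (6 + u)²/3)/3)*j = (⅔ + (-7/9 + (6 + u)²/9))*j = (-⅑ + (6 + u)²/9)*j = j*(-⅑ + (6 + u)²/9))
z(P, f) = -20/3 - (6 + f)²/3 (z(P, f) = -7 + (⅑)*(-3)*(-1 + (6 + f)²) = -7 + (⅓ - (6 + f)²/3) = -20/3 - (6 + f)²/3)
z(16, -27)*(-435) - 656 = (-20/3 - (6 - 27)²/3)*(-435) - 656 = (-20/3 - ⅓*(-21)²)*(-435) - 656 = (-20/3 - ⅓*441)*(-435) - 656 = (-20/3 - 147)*(-435) - 656 = -461/3*(-435) - 656 = 66845 - 656 = 66189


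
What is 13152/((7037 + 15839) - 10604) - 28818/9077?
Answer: -14642112/6962059 ≈ -2.1031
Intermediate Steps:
13152/((7037 + 15839) - 10604) - 28818/9077 = 13152/(22876 - 10604) - 28818*1/9077 = 13152/12272 - 28818/9077 = 13152*(1/12272) - 28818/9077 = 822/767 - 28818/9077 = -14642112/6962059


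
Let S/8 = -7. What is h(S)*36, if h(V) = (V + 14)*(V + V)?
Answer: 169344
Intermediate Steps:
S = -56 (S = 8*(-7) = -56)
h(V) = 2*V*(14 + V) (h(V) = (14 + V)*(2*V) = 2*V*(14 + V))
h(S)*36 = (2*(-56)*(14 - 56))*36 = (2*(-56)*(-42))*36 = 4704*36 = 169344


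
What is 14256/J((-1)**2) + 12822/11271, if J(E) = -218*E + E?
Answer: -52632334/815269 ≈ -64.558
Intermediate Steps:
J(E) = -217*E
14256/J((-1)**2) + 12822/11271 = 14256/((-217*(-1)**2)) + 12822/11271 = 14256/((-217*1)) + 12822*(1/11271) = 14256/(-217) + 4274/3757 = 14256*(-1/217) + 4274/3757 = -14256/217 + 4274/3757 = -52632334/815269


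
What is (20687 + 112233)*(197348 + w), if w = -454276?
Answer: -34150869760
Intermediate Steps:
(20687 + 112233)*(197348 + w) = (20687 + 112233)*(197348 - 454276) = 132920*(-256928) = -34150869760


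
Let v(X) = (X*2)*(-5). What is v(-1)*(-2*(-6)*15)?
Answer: 1800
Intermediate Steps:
v(X) = -10*X (v(X) = (2*X)*(-5) = -10*X)
v(-1)*(-2*(-6)*15) = (-10*(-1))*(-2*(-6)*15) = 10*(12*15) = 10*180 = 1800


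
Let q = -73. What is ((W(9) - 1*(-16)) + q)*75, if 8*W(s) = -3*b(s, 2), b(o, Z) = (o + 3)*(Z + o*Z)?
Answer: -11025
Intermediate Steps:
b(o, Z) = (3 + o)*(Z + Z*o)
W(s) = -9/4 - 3*s - 3*s²/4 (W(s) = (-6*(3 + s² + 4*s))/8 = (-3*(6 + 2*s² + 8*s))/8 = (-18 - 24*s - 6*s²)/8 = -9/4 - 3*s - 3*s²/4)
((W(9) - 1*(-16)) + q)*75 = (((-9/4 - 3*9 - ¾*9²) - 1*(-16)) - 73)*75 = (((-9/4 - 27 - ¾*81) + 16) - 73)*75 = (((-9/4 - 27 - 243/4) + 16) - 73)*75 = ((-90 + 16) - 73)*75 = (-74 - 73)*75 = -147*75 = -11025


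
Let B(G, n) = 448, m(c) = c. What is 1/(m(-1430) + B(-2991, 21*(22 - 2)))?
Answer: -1/982 ≈ -0.0010183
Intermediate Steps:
1/(m(-1430) + B(-2991, 21*(22 - 2))) = 1/(-1430 + 448) = 1/(-982) = -1/982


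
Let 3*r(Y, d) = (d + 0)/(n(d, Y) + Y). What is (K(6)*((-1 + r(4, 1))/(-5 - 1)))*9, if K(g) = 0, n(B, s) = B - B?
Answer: 0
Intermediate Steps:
n(B, s) = 0
r(Y, d) = d/(3*Y) (r(Y, d) = ((d + 0)/(0 + Y))/3 = (d/Y)/3 = d/(3*Y))
(K(6)*((-1 + r(4, 1))/(-5 - 1)))*9 = (0*((-1 + (⅓)*1/4)/(-5 - 1)))*9 = (0*((-1 + (⅓)*1*(¼))/(-6)))*9 = (0*((-1 + 1/12)*(-⅙)))*9 = (0*(-11/12*(-⅙)))*9 = (0*(11/72))*9 = 0*9 = 0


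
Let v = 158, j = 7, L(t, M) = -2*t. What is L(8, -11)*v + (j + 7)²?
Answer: -2332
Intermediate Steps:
L(8, -11)*v + (j + 7)² = -2*8*158 + (7 + 7)² = -16*158 + 14² = -2528 + 196 = -2332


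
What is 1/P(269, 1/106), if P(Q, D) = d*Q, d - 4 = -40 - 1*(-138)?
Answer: 1/27438 ≈ 3.6446e-5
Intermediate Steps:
d = 102 (d = 4 + (-40 - 1*(-138)) = 4 + (-40 + 138) = 4 + 98 = 102)
P(Q, D) = 102*Q
1/P(269, 1/106) = 1/(102*269) = 1/27438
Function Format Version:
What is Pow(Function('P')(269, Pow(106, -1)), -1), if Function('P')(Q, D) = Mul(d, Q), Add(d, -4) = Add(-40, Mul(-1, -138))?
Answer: Rational(1, 27438) ≈ 3.6446e-5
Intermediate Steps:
d = 102 (d = Add(4, Add(-40, Mul(-1, -138))) = Add(4, Add(-40, 138)) = Add(4, 98) = 102)
Function('P')(Q, D) = Mul(102, Q)
Pow(Function('P')(269, Pow(106, -1)), -1) = Pow(Mul(102, 269), -1) = Pow(27438, -1) = Rational(1, 27438)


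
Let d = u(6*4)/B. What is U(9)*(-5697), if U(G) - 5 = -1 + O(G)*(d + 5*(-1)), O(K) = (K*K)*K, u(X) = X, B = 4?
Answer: -4175901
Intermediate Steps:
O(K) = K³ (O(K) = K²*K = K³)
d = 6 (d = (6*4)/4 = 24*(¼) = 6)
U(G) = 4 + G³ (U(G) = 5 + (-1 + G³*(6 + 5*(-1))) = 5 + (-1 + G³*(6 - 5)) = 5 + (-1 + G³*1) = 5 + (-1 + G³) = 4 + G³)
U(9)*(-5697) = (4 + 9³)*(-5697) = (4 + 729)*(-5697) = 733*(-5697) = -4175901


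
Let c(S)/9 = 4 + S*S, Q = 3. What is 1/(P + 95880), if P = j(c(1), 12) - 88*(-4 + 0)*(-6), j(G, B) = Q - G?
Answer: 1/93726 ≈ 1.0669e-5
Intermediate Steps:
c(S) = 36 + 9*S**2 (c(S) = 9*(4 + S*S) = 9*(4 + S**2) = 36 + 9*S**2)
j(G, B) = 3 - G
P = -2154 (P = (3 - (36 + 9*1**2)) - 88*(-4 + 0)*(-6) = (3 - (36 + 9*1)) - (-352)*(-6) = (3 - (36 + 9)) - 88*24 = (3 - 1*45) - 2112 = (3 - 45) - 2112 = -42 - 2112 = -2154)
1/(P + 95880) = 1/(-2154 + 95880) = 1/93726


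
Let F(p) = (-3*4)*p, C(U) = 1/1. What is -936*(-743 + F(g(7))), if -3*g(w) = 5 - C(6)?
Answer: 680472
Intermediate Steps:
C(U) = 1
g(w) = -4/3 (g(w) = -(5 - 1*1)/3 = -(5 - 1)/3 = -⅓*4 = -4/3)
F(p) = -12*p
-936*(-743 + F(g(7))) = -936*(-743 - 12*(-4/3)) = -936*(-743 + 16) = -936*(-727) = 680472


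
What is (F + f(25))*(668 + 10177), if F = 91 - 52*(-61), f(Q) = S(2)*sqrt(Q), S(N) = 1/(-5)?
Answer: 35376390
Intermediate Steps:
S(N) = -1/5
f(Q) = -sqrt(Q)/5
F = 3263 (F = 91 + 3172 = 3263)
(F + f(25))*(668 + 10177) = (3263 - sqrt(25)/5)*(668 + 10177) = (3263 - 1/5*5)*10845 = (3263 - 1)*10845 = 3262*10845 = 35376390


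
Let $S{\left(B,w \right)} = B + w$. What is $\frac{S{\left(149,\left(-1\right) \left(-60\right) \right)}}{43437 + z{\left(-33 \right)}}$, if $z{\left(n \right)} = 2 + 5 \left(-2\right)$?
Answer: $\frac{209}{43429} \approx 0.0048124$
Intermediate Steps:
$z{\left(n \right)} = -8$ ($z{\left(n \right)} = 2 - 10 = -8$)
$\frac{S{\left(149,\left(-1\right) \left(-60\right) \right)}}{43437 + z{\left(-33 \right)}} = \frac{149 - -60}{43437 - 8} = \frac{149 + 60}{43429} = 209 \cdot \frac{1}{43429} = \frac{209}{43429}$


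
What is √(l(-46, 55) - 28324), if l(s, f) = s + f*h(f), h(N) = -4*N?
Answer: I*√40470 ≈ 201.17*I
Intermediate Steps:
l(s, f) = s - 4*f² (l(s, f) = s + f*(-4*f) = s - 4*f²)
√(l(-46, 55) - 28324) = √((-46 - 4*55²) - 28324) = √((-46 - 4*3025) - 28324) = √((-46 - 12100) - 28324) = √(-12146 - 28324) = √(-40470) = I*√40470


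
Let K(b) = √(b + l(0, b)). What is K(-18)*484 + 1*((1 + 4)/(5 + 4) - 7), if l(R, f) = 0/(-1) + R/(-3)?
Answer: -58/9 + 1452*I*√2 ≈ -6.4444 + 2053.4*I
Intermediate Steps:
l(R, f) = -R/3 (l(R, f) = 0*(-1) + R*(-⅓) = 0 - R/3 = -R/3)
K(b) = √b (K(b) = √(b - ⅓*0) = √(b + 0) = √b)
K(-18)*484 + 1*((1 + 4)/(5 + 4) - 7) = √(-18)*484 + 1*((1 + 4)/(5 + 4) - 7) = (3*I*√2)*484 + 1*(5/9 - 7) = 1452*I*√2 + 1*(5*(⅑) - 7) = 1452*I*√2 + 1*(5/9 - 7) = 1452*I*√2 + 1*(-58/9) = 1452*I*√2 - 58/9 = -58/9 + 1452*I*√2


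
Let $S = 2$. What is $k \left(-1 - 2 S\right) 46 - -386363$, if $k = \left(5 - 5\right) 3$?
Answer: $386363$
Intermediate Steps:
$k = 0$ ($k = 0 \cdot 3 = 0$)
$k \left(-1 - 2 S\right) 46 - -386363 = 0 \left(-1 - 4\right) 46 - -386363 = 0 \left(-1 - 4\right) 46 + 386363 = 0 \left(-5\right) 46 + 386363 = 0 \cdot 46 + 386363 = 0 + 386363 = 386363$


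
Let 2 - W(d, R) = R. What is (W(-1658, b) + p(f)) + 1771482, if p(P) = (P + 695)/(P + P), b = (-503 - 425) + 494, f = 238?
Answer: 843433901/476 ≈ 1.7719e+6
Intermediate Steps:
b = -434 (b = -928 + 494 = -434)
W(d, R) = 2 - R
p(P) = (695 + P)/(2*P) (p(P) = (695 + P)/((2*P)) = (695 + P)*(1/(2*P)) = (695 + P)/(2*P))
(W(-1658, b) + p(f)) + 1771482 = ((2 - 1*(-434)) + (½)*(695 + 238)/238) + 1771482 = ((2 + 434) + (½)*(1/238)*933) + 1771482 = (436 + 933/476) + 1771482 = 208469/476 + 1771482 = 843433901/476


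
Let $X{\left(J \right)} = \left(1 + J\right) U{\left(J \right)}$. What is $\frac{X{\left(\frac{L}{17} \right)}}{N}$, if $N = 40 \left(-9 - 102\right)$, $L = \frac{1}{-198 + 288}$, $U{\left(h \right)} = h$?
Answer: $- \frac{1531}{10393596000} \approx -1.473 \cdot 10^{-7}$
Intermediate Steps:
$L = \frac{1}{90} \approx 0.011111$
$X{\left(J \right)} = J \left(1 + J\right)$ ($X{\left(J \right)} = \left(1 + J\right) J = J \left(1 + J\right)$)
$N = -4440$ ($N = 40 \left(-111\right) = -4440$)
$\frac{X{\left(\frac{L}{17} \right)}}{N} = \frac{\frac{1}{90 \cdot 17} \left(1 + \frac{1}{90 \cdot 17}\right)}{-4440} = \frac{1}{90} \cdot \frac{1}{17} \left(1 + \frac{1}{90} \cdot \frac{1}{17}\right) \left(- \frac{1}{4440}\right) = \frac{1 + \frac{1}{1530}}{1530} \left(- \frac{1}{4440}\right) = \frac{1}{1530} \cdot \frac{1531}{1530} \left(- \frac{1}{4440}\right) = \frac{1531}{2340900} \left(- \frac{1}{4440}\right) = - \frac{1531}{10393596000}$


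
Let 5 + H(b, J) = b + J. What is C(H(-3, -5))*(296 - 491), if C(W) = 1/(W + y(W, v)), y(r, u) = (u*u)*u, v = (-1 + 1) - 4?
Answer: 195/77 ≈ 2.5325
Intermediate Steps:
H(b, J) = -5 + J + b (H(b, J) = -5 + (b + J) = -5 + (J + b) = -5 + J + b)
v = -4 (v = 0 - 4 = -4)
y(r, u) = u³ (y(r, u) = u²*u = u³)
C(W) = 1/(-64 + W) (C(W) = 1/(W + (-4)³) = 1/(W - 64) = 1/(-64 + W))
C(H(-3, -5))*(296 - 491) = (296 - 491)/(-64 + (-5 - 5 - 3)) = -195/(-64 - 13) = -195/(-77) = -1/77*(-195) = 195/77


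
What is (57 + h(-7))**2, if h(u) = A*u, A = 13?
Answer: 1156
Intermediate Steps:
h(u) = 13*u
(57 + h(-7))**2 = (57 + 13*(-7))**2 = (57 - 91)**2 = (-34)**2 = 1156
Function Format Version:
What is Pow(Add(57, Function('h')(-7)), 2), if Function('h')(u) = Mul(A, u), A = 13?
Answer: 1156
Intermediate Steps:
Function('h')(u) = Mul(13, u)
Pow(Add(57, Function('h')(-7)), 2) = Pow(Add(57, Mul(13, -7)), 2) = Pow(Add(57, -91), 2) = Pow(-34, 2) = 1156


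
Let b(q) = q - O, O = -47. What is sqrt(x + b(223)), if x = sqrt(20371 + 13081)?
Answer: sqrt(270 + 2*sqrt(8363)) ≈ 21.281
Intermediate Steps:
b(q) = 47 + q (b(q) = q - 1*(-47) = q + 47 = 47 + q)
x = 2*sqrt(8363) (x = sqrt(33452) = 2*sqrt(8363) ≈ 182.90)
sqrt(x + b(223)) = sqrt(2*sqrt(8363) + (47 + 223)) = sqrt(2*sqrt(8363) + 270) = sqrt(270 + 2*sqrt(8363))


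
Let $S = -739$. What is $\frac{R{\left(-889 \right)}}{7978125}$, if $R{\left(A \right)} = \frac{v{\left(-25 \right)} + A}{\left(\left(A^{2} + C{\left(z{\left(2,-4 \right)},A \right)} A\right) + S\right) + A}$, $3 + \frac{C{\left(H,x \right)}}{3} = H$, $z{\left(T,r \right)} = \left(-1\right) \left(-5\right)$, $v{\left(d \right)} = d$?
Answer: $- \frac{914}{6249736021875} \approx -1.4625 \cdot 10^{-10}$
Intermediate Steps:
$z{\left(T,r \right)} = 5$
$C{\left(H,x \right)} = -9 + 3 H$
$R{\left(A \right)} = \frac{-25 + A}{-739 + A^{2} + 7 A}$ ($R{\left(A \right)} = \frac{-25 + A}{\left(\left(A^{2} + \left(-9 + 3 \cdot 5\right) A\right) - 739\right) + A} = \frac{-25 + A}{\left(\left(A^{2} + \left(-9 + 15\right) A\right) - 739\right) + A} = \frac{-25 + A}{\left(\left(A^{2} + 6 A\right) - 739\right) + A} = \frac{-25 + A}{\left(-739 + A^{2} + 6 A\right) + A} = \frac{-25 + A}{-739 + A^{2} + 7 A}$)
$\frac{R{\left(-889 \right)}}{7978125} = \frac{\frac{1}{-739 + \left(-889\right)^{2} + 7 \left(-889\right)} \left(-25 - 889\right)}{7978125} = \frac{1}{-739 + 790321 - 6223} \left(-914\right) \frac{1}{7978125} = \frac{1}{783359} \left(-914\right) \frac{1}{7978125} = \left(- \frac{914}{783359}\right) \frac{1}{7978125} = - \frac{914}{6249736021875}$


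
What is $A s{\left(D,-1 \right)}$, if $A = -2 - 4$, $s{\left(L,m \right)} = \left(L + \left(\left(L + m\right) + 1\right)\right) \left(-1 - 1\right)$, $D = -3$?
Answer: $-72$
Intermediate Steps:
$s{\left(L,m \right)} = -2 - 4 L - 2 m$ ($s{\left(L,m \right)} = \left(L + \left(1 + L + m\right)\right) \left(-2\right) = \left(1 + m + 2 L\right) \left(-2\right) = -2 - 4 L - 2 m$)
$A = -6$ ($A = -2 - 4 = -6$)
$A s{\left(D,-1 \right)} = - 6 \left(-2 - -12 - -2\right) = - 6 \left(-2 + 12 + 2\right) = \left(-6\right) 12 = -72$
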